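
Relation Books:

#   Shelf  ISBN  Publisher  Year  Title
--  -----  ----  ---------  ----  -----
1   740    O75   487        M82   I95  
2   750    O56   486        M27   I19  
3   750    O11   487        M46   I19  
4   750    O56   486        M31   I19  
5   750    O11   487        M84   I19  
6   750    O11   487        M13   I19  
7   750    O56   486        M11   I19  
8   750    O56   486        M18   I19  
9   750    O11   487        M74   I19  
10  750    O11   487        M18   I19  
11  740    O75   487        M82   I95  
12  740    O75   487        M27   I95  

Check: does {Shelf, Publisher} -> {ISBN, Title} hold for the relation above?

(Shelf=740, Publisher=487): rows 1, 11, 12 → {ISBN,Title} = (O75, I95), (O75, I95), (O75, I95) ✓
(Shelf=750, Publisher=486): rows 2, 4, 7, 8 → {ISBN,Title} = (O56, I19), (O56, I19), (O56, I19), (O56, I19) ✓
(Shelf=750, Publisher=487): rows 3, 5, 6, 9, 10 → {ISBN,Title} = (O11, I19), (O11, I19), (O11, I19), (O11, I19), (O11, I19) ✓
Every {Shelf, Publisher} value is associated with a single {ISBN, Title} value, so {Shelf, Publisher} -> {ISBN, Title} holds.

Yes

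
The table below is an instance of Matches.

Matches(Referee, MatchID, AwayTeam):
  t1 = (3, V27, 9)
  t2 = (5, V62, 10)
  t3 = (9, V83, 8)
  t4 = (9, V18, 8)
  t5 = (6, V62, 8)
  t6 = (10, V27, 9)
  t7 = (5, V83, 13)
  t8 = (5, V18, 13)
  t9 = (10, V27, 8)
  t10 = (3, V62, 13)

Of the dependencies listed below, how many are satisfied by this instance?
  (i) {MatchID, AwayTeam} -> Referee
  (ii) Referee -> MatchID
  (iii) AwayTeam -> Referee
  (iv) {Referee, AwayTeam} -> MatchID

0

(i) {MatchID, AwayTeam} -> Referee: (MatchID=V27, AwayTeam=9): rows 1, 6 → Referee takes values {3, 10} — violation — fails.
(ii) Referee -> MatchID: Referee=3: rows 1, 10 → MatchID takes values {V27, V62} — violation; Referee=5: rows 2, 7, 8 → MatchID takes values {V62, V83, V18} — violation; Referee=9: rows 3, 4 → MatchID takes values {V83, V18} — violation — fails.
(iii) AwayTeam -> Referee: AwayTeam=9: rows 1, 6 → Referee takes values {3, 10} — violation; AwayTeam=8: rows 3, 4, 5, 9 → Referee takes values {9, 6, 10} — violation; AwayTeam=13: rows 7, 8, 10 → Referee takes values {5, 3} — violation — fails.
(iv) {Referee, AwayTeam} -> MatchID: (Referee=9, AwayTeam=8): rows 3, 4 → MatchID takes values {V83, V18} — violation; (Referee=5, AwayTeam=13): rows 7, 8 → MatchID takes values {V83, V18} — violation — fails.
None of the 4 dependencies hold.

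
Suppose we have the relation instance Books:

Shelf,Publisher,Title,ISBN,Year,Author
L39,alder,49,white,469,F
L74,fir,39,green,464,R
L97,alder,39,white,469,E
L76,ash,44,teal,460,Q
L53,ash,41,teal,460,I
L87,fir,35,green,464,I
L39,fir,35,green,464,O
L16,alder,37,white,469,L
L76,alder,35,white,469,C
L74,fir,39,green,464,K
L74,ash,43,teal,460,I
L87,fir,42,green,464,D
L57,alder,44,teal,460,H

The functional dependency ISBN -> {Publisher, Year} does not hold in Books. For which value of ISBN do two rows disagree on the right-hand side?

ISBN=white: 4 rows → {Publisher,Year} = (alder, 469), (alder, 469), (alder, 469), (alder, 469) ✓
ISBN=green: 5 rows → {Publisher,Year} = (fir, 464), (fir, 464), (fir, 464), (fir, 464), (fir, 464) ✓
ISBN=teal: 4 rows → {Publisher,Year} takes values {(ash, 460), (alder, 460)} — violation
The only ISBN value with inconsistent RHS is ISBN=teal.

teal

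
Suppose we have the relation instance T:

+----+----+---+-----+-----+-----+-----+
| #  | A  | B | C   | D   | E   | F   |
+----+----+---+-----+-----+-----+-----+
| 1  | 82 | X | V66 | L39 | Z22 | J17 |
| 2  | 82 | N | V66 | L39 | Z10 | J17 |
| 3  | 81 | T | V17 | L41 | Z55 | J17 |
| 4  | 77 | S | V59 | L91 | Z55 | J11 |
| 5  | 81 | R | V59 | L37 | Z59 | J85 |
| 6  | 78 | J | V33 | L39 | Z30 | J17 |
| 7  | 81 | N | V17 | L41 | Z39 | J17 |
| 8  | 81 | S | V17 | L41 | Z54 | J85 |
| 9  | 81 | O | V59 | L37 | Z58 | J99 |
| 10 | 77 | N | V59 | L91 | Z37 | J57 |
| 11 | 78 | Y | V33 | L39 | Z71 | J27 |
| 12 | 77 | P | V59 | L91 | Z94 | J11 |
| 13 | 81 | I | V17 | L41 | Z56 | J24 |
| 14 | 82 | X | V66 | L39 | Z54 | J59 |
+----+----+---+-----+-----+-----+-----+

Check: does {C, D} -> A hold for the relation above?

Yes

(C=V66, D=L39): rows 1, 2, 14 → A = 82, 82, 82 ✓
(C=V17, D=L41): rows 3, 7, 8, 13 → A = 81, 81, 81, 81 ✓
(C=V59, D=L91): rows 4, 10, 12 → A = 77, 77, 77 ✓
(C=V59, D=L37): rows 5, 9 → A = 81, 81 ✓
(C=V33, D=L39): rows 6, 11 → A = 78, 78 ✓
Every {C, D} value is associated with a single A value, so {C, D} -> A holds.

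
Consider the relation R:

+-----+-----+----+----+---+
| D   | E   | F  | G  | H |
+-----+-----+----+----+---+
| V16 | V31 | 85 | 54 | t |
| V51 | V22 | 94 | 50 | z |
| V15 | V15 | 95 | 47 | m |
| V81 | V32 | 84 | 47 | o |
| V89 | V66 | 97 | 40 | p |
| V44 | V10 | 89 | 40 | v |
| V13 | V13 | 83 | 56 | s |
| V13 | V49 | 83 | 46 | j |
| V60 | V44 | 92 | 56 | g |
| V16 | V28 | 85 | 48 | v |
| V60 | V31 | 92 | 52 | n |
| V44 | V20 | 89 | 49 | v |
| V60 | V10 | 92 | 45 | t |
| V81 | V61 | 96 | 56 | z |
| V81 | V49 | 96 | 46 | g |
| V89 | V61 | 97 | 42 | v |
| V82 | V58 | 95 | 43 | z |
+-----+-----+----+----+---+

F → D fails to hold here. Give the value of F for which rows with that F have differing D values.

95

F=85: 2 rows → D = V16, V16 ✓
F=94: 1 row → D = V51 ✓
F=95: 2 rows → D takes values {V15, V82} — violation
F=84: 1 row → D = V81 ✓
F=97: 2 rows → D = V89, V89 ✓
F=89: 2 rows → D = V44, V44 ✓
F=83: 2 rows → D = V13, V13 ✓
F=92: 3 rows → D = V60, V60, V60 ✓
F=96: 2 rows → D = V81, V81 ✓
The only F value with inconsistent D is F=95.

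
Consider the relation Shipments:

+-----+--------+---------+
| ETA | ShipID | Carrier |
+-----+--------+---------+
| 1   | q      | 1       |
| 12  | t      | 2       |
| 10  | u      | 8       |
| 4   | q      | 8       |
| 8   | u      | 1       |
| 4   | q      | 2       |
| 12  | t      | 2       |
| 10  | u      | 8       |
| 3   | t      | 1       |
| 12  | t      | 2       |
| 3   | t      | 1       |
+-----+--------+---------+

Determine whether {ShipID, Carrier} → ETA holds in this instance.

Yes

(ShipID=q, Carrier=1): 1 row → ETA = 1 ✓
(ShipID=t, Carrier=2): 3 rows → ETA = 12, 12, 12 ✓
(ShipID=u, Carrier=8): 2 rows → ETA = 10, 10 ✓
(ShipID=q, Carrier=8): 1 row → ETA = 4 ✓
(ShipID=u, Carrier=1): 1 row → ETA = 8 ✓
(ShipID=q, Carrier=2): 1 row → ETA = 4 ✓
(ShipID=t, Carrier=1): 2 rows → ETA = 3, 3 ✓
Every {ShipID, Carrier} value is associated with a single ETA value, so {ShipID, Carrier} → ETA holds.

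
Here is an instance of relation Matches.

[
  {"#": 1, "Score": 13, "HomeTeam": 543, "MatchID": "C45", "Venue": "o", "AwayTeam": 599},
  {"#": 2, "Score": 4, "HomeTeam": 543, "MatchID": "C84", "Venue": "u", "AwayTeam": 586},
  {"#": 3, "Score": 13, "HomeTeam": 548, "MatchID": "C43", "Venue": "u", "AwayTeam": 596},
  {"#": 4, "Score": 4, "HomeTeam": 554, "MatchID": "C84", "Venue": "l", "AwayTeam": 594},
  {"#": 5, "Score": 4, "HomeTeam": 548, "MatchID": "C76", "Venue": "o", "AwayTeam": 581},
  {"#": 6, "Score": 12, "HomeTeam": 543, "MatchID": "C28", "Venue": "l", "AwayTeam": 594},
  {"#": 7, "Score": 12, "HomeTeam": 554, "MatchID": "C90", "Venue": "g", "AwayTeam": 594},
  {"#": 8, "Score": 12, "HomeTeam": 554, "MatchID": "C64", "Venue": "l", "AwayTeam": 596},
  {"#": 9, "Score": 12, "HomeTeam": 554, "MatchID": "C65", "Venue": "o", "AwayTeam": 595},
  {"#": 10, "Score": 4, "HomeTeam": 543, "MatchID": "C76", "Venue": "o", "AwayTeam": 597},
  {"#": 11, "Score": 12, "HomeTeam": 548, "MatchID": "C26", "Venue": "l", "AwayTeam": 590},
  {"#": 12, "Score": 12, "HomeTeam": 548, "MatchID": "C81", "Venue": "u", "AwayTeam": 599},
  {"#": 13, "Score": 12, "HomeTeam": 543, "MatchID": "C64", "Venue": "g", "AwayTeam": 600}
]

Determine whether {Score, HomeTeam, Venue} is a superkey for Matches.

All 13 rows have distinct {Score, HomeTeam, Venue} values, so {Score, HomeTeam, Venue} → (all attributes) holds and {Score, HomeTeam, Venue} is a superkey.

Yes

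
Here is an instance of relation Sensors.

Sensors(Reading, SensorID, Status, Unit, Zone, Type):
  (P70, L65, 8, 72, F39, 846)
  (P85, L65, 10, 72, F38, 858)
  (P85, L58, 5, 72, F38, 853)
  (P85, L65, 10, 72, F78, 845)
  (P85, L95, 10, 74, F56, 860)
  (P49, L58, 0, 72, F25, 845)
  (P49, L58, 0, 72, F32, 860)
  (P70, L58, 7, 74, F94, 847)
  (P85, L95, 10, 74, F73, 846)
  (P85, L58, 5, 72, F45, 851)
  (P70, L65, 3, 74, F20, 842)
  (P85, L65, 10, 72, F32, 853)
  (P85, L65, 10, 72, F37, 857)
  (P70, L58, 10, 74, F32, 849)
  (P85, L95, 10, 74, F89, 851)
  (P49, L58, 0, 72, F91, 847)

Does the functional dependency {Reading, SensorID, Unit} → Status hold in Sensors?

No

(Reading=P70, SensorID=L65, Unit=72): 1 row → Status = 8 ✓
(Reading=P85, SensorID=L65, Unit=72): 4 rows → Status = 10, 10, 10, 10 ✓
(Reading=P85, SensorID=L58, Unit=72): 2 rows → Status = 5, 5 ✓
(Reading=P85, SensorID=L95, Unit=74): 3 rows → Status = 10, 10, 10 ✓
(Reading=P49, SensorID=L58, Unit=72): 3 rows → Status = 0, 0, 0 ✓
(Reading=P70, SensorID=L58, Unit=74): 2 rows → Status takes values {7, 10} — violation
(Reading=P70, SensorID=L65, Unit=74): 1 row → Status = 3 ✓
Two rows agree on {Reading, SensorID, Unit} but differ on Status, so {Reading, SensorID, Unit} → Status does not hold.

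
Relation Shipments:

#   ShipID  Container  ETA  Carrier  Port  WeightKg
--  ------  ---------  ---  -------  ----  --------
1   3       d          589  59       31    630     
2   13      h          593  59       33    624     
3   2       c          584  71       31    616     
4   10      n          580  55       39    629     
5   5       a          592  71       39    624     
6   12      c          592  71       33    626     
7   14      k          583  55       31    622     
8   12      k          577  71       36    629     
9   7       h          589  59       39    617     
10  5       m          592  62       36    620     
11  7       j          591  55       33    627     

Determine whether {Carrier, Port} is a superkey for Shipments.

Yes

All 11 rows have distinct {Carrier, Port} values, so {Carrier, Port} → (all attributes) holds and {Carrier, Port} is a superkey.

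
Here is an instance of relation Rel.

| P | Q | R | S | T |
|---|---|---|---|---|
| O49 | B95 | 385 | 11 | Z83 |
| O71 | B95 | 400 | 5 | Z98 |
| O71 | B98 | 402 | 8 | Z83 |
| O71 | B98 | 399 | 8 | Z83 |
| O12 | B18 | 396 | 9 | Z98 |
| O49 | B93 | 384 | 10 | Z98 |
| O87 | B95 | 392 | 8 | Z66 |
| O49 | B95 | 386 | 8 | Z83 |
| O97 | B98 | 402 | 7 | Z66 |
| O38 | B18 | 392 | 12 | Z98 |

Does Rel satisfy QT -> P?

No

(Q=B95, T=Z83): 2 rows → P = O49, O49 ✓
(Q=B95, T=Z98): 1 row → P = O71 ✓
(Q=B98, T=Z83): 2 rows → P = O71, O71 ✓
(Q=B18, T=Z98): 2 rows → P takes values {O12, O38} — violation
(Q=B93, T=Z98): 1 row → P = O49 ✓
(Q=B95, T=Z66): 1 row → P = O87 ✓
(Q=B98, T=Z66): 1 row → P = O97 ✓
Two rows agree on QT but differ on P, so QT -> P does not hold.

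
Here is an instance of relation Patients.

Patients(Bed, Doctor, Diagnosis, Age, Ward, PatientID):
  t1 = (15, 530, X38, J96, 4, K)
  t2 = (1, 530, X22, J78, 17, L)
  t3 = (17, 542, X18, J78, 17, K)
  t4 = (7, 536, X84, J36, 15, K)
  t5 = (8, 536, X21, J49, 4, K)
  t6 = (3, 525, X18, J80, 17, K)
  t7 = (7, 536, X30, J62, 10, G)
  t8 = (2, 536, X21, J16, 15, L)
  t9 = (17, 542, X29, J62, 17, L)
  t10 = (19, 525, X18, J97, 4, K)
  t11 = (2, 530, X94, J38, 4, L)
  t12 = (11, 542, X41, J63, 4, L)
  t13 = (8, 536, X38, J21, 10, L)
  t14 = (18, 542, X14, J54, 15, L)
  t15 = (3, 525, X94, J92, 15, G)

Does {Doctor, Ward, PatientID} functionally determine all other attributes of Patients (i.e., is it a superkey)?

All 15 rows have distinct {Doctor, Ward, PatientID} values, so {Doctor, Ward, PatientID} → (all attributes) holds and {Doctor, Ward, PatientID} is a superkey.

Yes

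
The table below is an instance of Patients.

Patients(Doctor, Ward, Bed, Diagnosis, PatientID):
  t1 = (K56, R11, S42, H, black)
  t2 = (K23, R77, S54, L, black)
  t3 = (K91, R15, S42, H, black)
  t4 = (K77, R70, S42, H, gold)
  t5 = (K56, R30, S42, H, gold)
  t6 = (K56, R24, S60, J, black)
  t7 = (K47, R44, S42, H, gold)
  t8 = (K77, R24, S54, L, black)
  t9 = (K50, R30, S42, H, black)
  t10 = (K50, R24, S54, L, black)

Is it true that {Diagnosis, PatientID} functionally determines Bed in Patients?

Yes

(Diagnosis=H, PatientID=black): rows 1, 3, 9 → Bed = S42, S42, S42 ✓
(Diagnosis=L, PatientID=black): rows 2, 8, 10 → Bed = S54, S54, S54 ✓
(Diagnosis=H, PatientID=gold): rows 4, 5, 7 → Bed = S42, S42, S42 ✓
(Diagnosis=J, PatientID=black): row 6 → Bed = S60 ✓
Every {Diagnosis, PatientID} value is associated with a single Bed value, so {Diagnosis, PatientID} → Bed holds.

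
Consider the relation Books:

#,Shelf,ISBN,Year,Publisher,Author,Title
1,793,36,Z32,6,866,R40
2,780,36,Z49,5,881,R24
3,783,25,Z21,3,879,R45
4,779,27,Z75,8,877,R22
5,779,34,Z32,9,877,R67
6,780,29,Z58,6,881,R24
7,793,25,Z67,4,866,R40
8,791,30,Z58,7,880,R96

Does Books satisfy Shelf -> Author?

Shelf=793: rows 1, 7 → Author = 866, 866 ✓
Shelf=780: rows 2, 6 → Author = 881, 881 ✓
Shelf=783: row 3 → Author = 879 ✓
Shelf=779: rows 4, 5 → Author = 877, 877 ✓
Shelf=791: row 8 → Author = 880 ✓
Every Shelf value is associated with a single Author value, so Shelf -> Author holds.

Yes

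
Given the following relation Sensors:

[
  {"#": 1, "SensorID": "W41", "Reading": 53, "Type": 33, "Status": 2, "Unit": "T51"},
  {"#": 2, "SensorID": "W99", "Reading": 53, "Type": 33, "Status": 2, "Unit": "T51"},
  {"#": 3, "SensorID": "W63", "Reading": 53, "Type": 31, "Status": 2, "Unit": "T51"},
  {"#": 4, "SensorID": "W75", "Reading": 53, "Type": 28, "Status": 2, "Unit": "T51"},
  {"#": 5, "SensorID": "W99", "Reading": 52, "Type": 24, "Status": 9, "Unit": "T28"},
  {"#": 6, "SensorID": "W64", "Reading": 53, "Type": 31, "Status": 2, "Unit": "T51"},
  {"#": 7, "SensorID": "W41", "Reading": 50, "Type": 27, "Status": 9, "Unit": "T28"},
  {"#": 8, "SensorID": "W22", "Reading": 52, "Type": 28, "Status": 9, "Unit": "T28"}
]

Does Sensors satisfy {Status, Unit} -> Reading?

(Status=2, Unit=T51): rows 1, 2, 3, 4, 6 → Reading = 53, 53, 53, 53, 53 ✓
(Status=9, Unit=T28): rows 5, 7, 8 → Reading takes values {52, 50} — violation
Two rows agree on {Status, Unit} but differ on Reading, so {Status, Unit} -> Reading does not hold.

No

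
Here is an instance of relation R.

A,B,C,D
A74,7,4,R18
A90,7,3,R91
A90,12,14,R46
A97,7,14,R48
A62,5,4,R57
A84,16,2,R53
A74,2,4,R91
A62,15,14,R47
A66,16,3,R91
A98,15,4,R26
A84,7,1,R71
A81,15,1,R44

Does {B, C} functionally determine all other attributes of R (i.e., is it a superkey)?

All 12 rows have distinct {B, C} values, so {B, C} → (all attributes) holds and {B, C} is a superkey.

Yes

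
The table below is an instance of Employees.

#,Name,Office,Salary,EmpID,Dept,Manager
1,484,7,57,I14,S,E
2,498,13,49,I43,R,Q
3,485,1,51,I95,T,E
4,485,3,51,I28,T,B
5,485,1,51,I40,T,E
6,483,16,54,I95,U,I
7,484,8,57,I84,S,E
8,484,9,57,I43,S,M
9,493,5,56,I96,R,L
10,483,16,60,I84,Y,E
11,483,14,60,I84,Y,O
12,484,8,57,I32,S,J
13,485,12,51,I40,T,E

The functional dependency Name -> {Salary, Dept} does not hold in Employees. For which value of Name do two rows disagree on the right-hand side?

Name=484: rows 1, 7, 8, 12 → {Salary,Dept} = (57, S), (57, S), (57, S), (57, S) ✓
Name=498: row 2 → {Salary,Dept} = (49, R) ✓
Name=485: rows 3, 4, 5, 13 → {Salary,Dept} = (51, T), (51, T), (51, T), (51, T) ✓
Name=483: rows 6, 10, 11 → {Salary,Dept} takes values {(54, U), (60, Y)} — violation
Name=493: row 9 → {Salary,Dept} = (56, R) ✓
The only Name value with inconsistent RHS is Name=483.

483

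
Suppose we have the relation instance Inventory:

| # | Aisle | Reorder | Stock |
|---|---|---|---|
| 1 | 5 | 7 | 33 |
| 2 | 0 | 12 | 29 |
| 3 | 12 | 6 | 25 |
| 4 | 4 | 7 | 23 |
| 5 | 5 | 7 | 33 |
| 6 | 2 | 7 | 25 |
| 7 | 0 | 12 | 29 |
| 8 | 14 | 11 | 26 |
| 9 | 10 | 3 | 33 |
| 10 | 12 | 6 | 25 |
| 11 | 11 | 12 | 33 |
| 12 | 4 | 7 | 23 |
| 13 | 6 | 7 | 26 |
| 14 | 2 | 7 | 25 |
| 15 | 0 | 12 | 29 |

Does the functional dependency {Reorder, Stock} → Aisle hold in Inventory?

(Reorder=7, Stock=33): rows 1, 5 → Aisle = 5, 5 ✓
(Reorder=12, Stock=29): rows 2, 7, 15 → Aisle = 0, 0, 0 ✓
(Reorder=6, Stock=25): rows 3, 10 → Aisle = 12, 12 ✓
(Reorder=7, Stock=23): rows 4, 12 → Aisle = 4, 4 ✓
(Reorder=7, Stock=25): rows 6, 14 → Aisle = 2, 2 ✓
(Reorder=11, Stock=26): row 8 → Aisle = 14 ✓
(Reorder=3, Stock=33): row 9 → Aisle = 10 ✓
(Reorder=12, Stock=33): row 11 → Aisle = 11 ✓
(Reorder=7, Stock=26): row 13 → Aisle = 6 ✓
Every {Reorder, Stock} value is associated with a single Aisle value, so {Reorder, Stock} → Aisle holds.

Yes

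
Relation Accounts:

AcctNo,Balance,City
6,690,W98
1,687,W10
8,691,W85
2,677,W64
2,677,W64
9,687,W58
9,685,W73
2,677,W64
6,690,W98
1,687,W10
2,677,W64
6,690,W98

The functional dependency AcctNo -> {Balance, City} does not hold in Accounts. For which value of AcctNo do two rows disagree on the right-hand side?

AcctNo=6: 3 rows → {Balance,City} = (690, W98), (690, W98), (690, W98) ✓
AcctNo=1: 2 rows → {Balance,City} = (687, W10), (687, W10) ✓
AcctNo=8: 1 row → {Balance,City} = (691, W85) ✓
AcctNo=2: 4 rows → {Balance,City} = (677, W64), (677, W64), (677, W64), (677, W64) ✓
AcctNo=9: 2 rows → {Balance,City} takes values {(687, W58), (685, W73)} — violation
The only AcctNo value with inconsistent RHS is AcctNo=9.

9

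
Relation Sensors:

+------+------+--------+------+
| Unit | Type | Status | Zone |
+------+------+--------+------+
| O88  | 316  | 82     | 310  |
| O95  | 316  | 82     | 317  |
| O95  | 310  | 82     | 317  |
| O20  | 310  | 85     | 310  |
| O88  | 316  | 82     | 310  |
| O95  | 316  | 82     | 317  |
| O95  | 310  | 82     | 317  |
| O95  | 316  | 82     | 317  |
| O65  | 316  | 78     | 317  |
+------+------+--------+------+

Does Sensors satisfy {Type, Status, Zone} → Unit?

Yes

(Type=316, Status=82, Zone=310): 2 rows → Unit = O88, O88 ✓
(Type=316, Status=82, Zone=317): 3 rows → Unit = O95, O95, O95 ✓
(Type=310, Status=82, Zone=317): 2 rows → Unit = O95, O95 ✓
(Type=310, Status=85, Zone=310): 1 row → Unit = O20 ✓
(Type=316, Status=78, Zone=317): 1 row → Unit = O65 ✓
Every {Type, Status, Zone} value is associated with a single Unit value, so {Type, Status, Zone} → Unit holds.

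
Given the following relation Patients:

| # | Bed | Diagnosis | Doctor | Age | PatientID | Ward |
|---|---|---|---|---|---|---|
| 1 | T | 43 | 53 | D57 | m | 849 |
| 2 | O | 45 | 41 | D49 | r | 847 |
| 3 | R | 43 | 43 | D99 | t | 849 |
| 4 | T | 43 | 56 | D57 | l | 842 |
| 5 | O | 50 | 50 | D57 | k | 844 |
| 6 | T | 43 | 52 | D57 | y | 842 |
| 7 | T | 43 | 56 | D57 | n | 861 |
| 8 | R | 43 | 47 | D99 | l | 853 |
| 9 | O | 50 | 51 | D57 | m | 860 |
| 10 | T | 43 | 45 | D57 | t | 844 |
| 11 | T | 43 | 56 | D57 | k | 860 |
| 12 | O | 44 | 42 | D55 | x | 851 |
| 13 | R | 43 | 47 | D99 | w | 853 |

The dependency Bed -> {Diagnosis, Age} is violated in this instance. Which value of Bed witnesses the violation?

O

Bed=T: rows 1, 4, 6, 7, 10, 11 → {Diagnosis,Age} = (43, D57), (43, D57), (43, D57), (43, D57), (43, D57), (43, D57) ✓
Bed=O: rows 2, 5, 9, 12 → {Diagnosis,Age} takes values {(45, D49), (50, D57), (44, D55)} — violation
Bed=R: rows 3, 8, 13 → {Diagnosis,Age} = (43, D99), (43, D99), (43, D99) ✓
The only Bed value with inconsistent RHS is Bed=O.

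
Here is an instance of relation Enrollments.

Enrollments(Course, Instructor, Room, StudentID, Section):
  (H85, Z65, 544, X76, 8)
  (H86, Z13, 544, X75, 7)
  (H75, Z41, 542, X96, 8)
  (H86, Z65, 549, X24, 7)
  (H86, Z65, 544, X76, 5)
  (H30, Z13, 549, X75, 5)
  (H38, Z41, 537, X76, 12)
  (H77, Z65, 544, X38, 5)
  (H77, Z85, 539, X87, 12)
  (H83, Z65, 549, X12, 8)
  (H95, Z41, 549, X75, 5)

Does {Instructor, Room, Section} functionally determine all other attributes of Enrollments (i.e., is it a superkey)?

No

Two distinct rows share (Instructor=Z65, Room=544, Section=5), so {Instructor, Room, Section} does not determine every attribute — not a superkey.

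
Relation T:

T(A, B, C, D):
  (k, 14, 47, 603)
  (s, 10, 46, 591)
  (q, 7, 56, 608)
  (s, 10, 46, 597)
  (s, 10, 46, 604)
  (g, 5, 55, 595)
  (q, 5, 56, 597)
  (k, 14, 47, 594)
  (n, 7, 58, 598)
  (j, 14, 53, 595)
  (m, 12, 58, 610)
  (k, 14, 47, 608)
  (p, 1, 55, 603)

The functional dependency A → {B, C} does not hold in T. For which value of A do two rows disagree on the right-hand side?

q

A=k: 3 rows → {B,C} = (14, 47), (14, 47), (14, 47) ✓
A=s: 3 rows → {B,C} = (10, 46), (10, 46), (10, 46) ✓
A=q: 2 rows → {B,C} takes values {(7, 56), (5, 56)} — violation
A=g: 1 row → {B,C} = (5, 55) ✓
A=n: 1 row → {B,C} = (7, 58) ✓
A=j: 1 row → {B,C} = (14, 53) ✓
A=m: 1 row → {B,C} = (12, 58) ✓
A=p: 1 row → {B,C} = (1, 55) ✓
The only A value with inconsistent RHS is A=q.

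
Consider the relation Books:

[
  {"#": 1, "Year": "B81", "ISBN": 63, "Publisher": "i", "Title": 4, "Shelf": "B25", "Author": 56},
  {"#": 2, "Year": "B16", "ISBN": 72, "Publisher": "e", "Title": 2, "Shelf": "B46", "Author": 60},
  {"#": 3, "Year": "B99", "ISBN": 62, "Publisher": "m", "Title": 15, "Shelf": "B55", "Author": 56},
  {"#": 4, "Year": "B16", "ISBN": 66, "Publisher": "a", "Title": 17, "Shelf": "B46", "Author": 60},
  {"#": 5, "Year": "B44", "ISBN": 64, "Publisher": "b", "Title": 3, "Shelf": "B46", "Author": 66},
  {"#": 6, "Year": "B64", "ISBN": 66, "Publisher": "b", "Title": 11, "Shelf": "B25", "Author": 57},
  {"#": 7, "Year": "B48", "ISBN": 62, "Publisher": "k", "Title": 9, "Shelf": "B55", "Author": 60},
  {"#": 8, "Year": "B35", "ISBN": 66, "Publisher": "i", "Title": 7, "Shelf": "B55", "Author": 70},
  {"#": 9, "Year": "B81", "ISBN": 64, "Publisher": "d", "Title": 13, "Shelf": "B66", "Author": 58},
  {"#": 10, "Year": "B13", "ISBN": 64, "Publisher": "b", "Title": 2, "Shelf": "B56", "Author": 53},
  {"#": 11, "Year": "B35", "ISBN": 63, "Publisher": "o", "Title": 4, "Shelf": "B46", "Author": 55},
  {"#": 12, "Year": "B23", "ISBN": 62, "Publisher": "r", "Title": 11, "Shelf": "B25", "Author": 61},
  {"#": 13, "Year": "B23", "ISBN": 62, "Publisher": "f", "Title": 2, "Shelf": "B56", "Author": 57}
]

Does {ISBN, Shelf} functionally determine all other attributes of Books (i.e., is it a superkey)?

Rows 3 and 7 have the same {ISBN, Shelf} value (ISBN=62, Shelf=B55) but are distinct tuples, so {ISBN, Shelf} does not determine every attribute — not a superkey.

No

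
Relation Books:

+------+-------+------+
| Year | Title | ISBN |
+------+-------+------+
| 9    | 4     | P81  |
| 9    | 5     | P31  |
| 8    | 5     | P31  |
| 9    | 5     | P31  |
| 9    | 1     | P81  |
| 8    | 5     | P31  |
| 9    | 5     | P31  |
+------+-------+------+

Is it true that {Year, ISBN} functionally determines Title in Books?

No

(Year=9, ISBN=P81): 2 rows → Title takes values {4, 1} — violation
(Year=9, ISBN=P31): 3 rows → Title = 5, 5, 5 ✓
(Year=8, ISBN=P31): 2 rows → Title = 5, 5 ✓
Two rows agree on {Year, ISBN} but differ on Title, so {Year, ISBN} -> Title does not hold.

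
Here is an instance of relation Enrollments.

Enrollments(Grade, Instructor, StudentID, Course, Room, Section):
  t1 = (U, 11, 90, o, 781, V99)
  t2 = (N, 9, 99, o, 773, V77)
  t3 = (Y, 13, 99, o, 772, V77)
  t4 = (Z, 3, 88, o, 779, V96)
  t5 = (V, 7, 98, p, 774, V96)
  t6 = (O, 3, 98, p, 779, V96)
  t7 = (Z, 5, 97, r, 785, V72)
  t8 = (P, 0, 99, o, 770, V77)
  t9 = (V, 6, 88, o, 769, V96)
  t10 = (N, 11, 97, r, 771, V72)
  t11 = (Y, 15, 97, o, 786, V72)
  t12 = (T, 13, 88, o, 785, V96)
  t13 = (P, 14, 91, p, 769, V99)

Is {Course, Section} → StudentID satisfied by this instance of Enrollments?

Yes

(Course=o, Section=V99): row 1 → StudentID = 90 ✓
(Course=o, Section=V77): rows 2, 3, 8 → StudentID = 99, 99, 99 ✓
(Course=o, Section=V96): rows 4, 9, 12 → StudentID = 88, 88, 88 ✓
(Course=p, Section=V96): rows 5, 6 → StudentID = 98, 98 ✓
(Course=r, Section=V72): rows 7, 10 → StudentID = 97, 97 ✓
(Course=o, Section=V72): row 11 → StudentID = 97 ✓
(Course=p, Section=V99): row 13 → StudentID = 91 ✓
Every {Course, Section} value is associated with a single StudentID value, so {Course, Section} → StudentID holds.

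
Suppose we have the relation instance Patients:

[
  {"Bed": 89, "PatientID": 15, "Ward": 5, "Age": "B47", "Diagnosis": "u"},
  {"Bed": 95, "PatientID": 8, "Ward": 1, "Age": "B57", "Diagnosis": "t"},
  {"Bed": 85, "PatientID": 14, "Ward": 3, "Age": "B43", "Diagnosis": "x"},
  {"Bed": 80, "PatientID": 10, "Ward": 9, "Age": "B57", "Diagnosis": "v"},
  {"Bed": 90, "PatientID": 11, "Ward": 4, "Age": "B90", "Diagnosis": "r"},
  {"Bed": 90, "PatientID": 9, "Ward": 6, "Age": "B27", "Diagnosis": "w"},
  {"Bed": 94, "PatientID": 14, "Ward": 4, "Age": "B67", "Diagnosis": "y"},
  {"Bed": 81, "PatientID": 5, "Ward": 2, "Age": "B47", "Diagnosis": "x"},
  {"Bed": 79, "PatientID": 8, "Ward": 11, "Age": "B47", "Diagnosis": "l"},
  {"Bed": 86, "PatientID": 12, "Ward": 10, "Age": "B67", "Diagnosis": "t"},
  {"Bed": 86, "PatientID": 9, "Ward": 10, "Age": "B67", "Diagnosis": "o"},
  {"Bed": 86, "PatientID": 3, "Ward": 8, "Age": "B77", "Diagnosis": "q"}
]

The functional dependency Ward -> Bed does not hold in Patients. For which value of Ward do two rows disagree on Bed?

Ward=5: 1 row → Bed = 89 ✓
Ward=1: 1 row → Bed = 95 ✓
Ward=3: 1 row → Bed = 85 ✓
Ward=9: 1 row → Bed = 80 ✓
Ward=4: 2 rows → Bed takes values {90, 94} — violation
Ward=6: 1 row → Bed = 90 ✓
Ward=2: 1 row → Bed = 81 ✓
Ward=11: 1 row → Bed = 79 ✓
Ward=10: 2 rows → Bed = 86, 86 ✓
Ward=8: 1 row → Bed = 86 ✓
The only Ward value with inconsistent Bed is Ward=4.

4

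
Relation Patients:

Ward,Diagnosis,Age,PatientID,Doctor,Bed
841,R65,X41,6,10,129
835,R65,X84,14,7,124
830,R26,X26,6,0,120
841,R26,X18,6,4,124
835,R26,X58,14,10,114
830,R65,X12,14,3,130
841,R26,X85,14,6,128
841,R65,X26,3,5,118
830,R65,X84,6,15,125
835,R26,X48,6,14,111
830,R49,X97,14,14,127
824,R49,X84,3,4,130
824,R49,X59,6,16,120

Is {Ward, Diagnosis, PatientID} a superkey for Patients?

All 13 rows have distinct {Ward, Diagnosis, PatientID} values, so {Ward, Diagnosis, PatientID} → (all attributes) holds and {Ward, Diagnosis, PatientID} is a superkey.

Yes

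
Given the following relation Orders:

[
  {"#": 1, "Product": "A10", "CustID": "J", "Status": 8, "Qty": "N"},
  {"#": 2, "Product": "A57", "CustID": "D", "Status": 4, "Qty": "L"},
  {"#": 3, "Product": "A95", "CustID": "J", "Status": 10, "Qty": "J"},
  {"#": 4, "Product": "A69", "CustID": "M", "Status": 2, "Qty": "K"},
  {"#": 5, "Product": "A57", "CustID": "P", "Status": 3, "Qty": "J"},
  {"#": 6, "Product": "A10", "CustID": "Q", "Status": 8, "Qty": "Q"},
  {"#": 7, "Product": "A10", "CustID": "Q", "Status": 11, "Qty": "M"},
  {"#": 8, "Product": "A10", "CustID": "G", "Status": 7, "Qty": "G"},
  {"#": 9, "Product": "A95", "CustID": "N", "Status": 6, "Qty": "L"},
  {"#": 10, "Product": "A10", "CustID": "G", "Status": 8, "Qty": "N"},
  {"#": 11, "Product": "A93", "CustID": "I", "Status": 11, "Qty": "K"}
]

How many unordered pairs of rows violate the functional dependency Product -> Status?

Product=A10: violating pairs (1,7), (1,8), (6,7), (6,8), (7,8), (7,10), (8,10) — 7 pairs.
Product=A57: violating pairs (2,5) — 1 pair.
Product=A95: violating pairs (3,9) — 1 pair.

9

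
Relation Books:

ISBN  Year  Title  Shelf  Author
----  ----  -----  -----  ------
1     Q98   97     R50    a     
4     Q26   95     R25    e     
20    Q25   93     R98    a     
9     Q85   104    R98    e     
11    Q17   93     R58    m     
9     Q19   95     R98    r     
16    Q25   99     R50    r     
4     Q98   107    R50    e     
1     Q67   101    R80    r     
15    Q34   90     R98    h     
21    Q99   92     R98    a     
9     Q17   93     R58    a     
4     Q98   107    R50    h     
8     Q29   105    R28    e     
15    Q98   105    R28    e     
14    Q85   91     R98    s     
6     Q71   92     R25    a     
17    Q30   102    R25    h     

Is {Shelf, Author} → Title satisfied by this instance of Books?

No

(Shelf=R50, Author=a): 1 row → Title = 97 ✓
(Shelf=R25, Author=e): 1 row → Title = 95 ✓
(Shelf=R98, Author=a): 2 rows → Title takes values {93, 92} — violation
(Shelf=R98, Author=e): 1 row → Title = 104 ✓
(Shelf=R58, Author=m): 1 row → Title = 93 ✓
(Shelf=R98, Author=r): 1 row → Title = 95 ✓
(Shelf=R50, Author=r): 1 row → Title = 99 ✓
(Shelf=R50, Author=e): 1 row → Title = 107 ✓
(Shelf=R80, Author=r): 1 row → Title = 101 ✓
(Shelf=R98, Author=h): 1 row → Title = 90 ✓
(Shelf=R58, Author=a): 1 row → Title = 93 ✓
(Shelf=R50, Author=h): 1 row → Title = 107 ✓
(Shelf=R28, Author=e): 2 rows → Title = 105, 105 ✓
(Shelf=R98, Author=s): 1 row → Title = 91 ✓
(Shelf=R25, Author=a): 1 row → Title = 92 ✓
(Shelf=R25, Author=h): 1 row → Title = 102 ✓
Two rows agree on {Shelf, Author} but differ on Title, so {Shelf, Author} → Title does not hold.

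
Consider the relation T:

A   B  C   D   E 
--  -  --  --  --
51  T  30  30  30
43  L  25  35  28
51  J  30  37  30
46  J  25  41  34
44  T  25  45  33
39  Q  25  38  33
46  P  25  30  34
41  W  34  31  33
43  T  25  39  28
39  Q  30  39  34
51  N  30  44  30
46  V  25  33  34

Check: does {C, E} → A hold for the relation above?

(C=30, E=30): 3 rows → A = 51, 51, 51 ✓
(C=25, E=28): 2 rows → A = 43, 43 ✓
(C=25, E=34): 3 rows → A = 46, 46, 46 ✓
(C=25, E=33): 2 rows → A takes values {44, 39} — violation
(C=34, E=33): 1 row → A = 41 ✓
(C=30, E=34): 1 row → A = 39 ✓
Two rows agree on {C, E} but differ on A, so {C, E} → A does not hold.

No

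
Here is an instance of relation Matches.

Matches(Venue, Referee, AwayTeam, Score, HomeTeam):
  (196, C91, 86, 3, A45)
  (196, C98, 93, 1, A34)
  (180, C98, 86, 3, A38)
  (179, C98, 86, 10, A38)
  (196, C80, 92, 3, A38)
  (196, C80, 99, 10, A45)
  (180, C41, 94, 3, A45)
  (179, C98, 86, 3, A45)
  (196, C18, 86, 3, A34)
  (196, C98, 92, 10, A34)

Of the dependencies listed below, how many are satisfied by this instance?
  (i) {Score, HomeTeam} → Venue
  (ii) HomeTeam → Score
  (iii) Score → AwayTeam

(i) {Score, HomeTeam} → Venue: (Score=3, HomeTeam=A45): 3 rows → Venue takes values {196, 180, 179} — violation; (Score=3, HomeTeam=A38): 2 rows → Venue takes values {180, 196} — violation — fails.
(ii) HomeTeam → Score: HomeTeam=A45: 4 rows → Score takes values {3, 10} — violation; HomeTeam=A34: 3 rows → Score takes values {1, 3, 10} — violation; HomeTeam=A38: 3 rows → Score takes values {3, 10} — violation — fails.
(iii) Score → AwayTeam: Score=3: 6 rows → AwayTeam takes values {86, 92, 94} — violation; Score=10: 3 rows → AwayTeam takes values {86, 99, 92} — violation — fails.
None of the 3 dependencies hold.

0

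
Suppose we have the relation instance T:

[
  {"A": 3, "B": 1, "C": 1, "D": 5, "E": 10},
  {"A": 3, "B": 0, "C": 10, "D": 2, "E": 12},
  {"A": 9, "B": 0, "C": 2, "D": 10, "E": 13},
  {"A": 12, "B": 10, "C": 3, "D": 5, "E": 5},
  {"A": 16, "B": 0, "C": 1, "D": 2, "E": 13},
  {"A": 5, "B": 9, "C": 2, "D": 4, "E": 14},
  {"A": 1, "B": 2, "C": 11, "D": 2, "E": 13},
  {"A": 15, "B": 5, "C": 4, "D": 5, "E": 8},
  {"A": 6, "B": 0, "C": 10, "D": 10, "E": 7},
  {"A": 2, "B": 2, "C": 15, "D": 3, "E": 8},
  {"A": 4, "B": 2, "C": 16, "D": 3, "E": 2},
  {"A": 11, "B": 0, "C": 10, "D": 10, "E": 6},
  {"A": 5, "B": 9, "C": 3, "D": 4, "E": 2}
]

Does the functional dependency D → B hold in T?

No

D=5: 3 rows → B takes values {1, 10, 5} — violation
D=2: 3 rows → B takes values {0, 2} — violation
D=10: 3 rows → B = 0, 0, 0 ✓
D=4: 2 rows → B = 9, 9 ✓
D=3: 2 rows → B = 2, 2 ✓
Two rows agree on D but differ on B, so D → B does not hold.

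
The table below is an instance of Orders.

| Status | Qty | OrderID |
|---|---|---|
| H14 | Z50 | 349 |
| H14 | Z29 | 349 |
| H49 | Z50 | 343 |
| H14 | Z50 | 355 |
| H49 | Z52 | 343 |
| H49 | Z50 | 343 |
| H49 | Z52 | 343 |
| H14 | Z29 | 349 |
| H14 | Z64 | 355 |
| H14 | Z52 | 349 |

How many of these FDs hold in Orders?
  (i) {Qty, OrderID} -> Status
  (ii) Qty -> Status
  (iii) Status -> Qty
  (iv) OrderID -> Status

2

(i) {Qty, OrderID} -> Status: every LHS value maps to a single RHS value — holds.
(ii) Qty -> Status: Qty=Z50: 4 rows → Status takes values {H14, H49} — violation; Qty=Z52: 3 rows → Status takes values {H49, H14} — violation — fails.
(iii) Status -> Qty: Status=H14: 6 rows → Qty takes values {Z50, Z29, Z64, Z52} — violation; Status=H49: 4 rows → Qty takes values {Z50, Z52} — violation — fails.
(iv) OrderID -> Status: every LHS value maps to a single RHS value — holds.
2 of the 4 dependencies hold.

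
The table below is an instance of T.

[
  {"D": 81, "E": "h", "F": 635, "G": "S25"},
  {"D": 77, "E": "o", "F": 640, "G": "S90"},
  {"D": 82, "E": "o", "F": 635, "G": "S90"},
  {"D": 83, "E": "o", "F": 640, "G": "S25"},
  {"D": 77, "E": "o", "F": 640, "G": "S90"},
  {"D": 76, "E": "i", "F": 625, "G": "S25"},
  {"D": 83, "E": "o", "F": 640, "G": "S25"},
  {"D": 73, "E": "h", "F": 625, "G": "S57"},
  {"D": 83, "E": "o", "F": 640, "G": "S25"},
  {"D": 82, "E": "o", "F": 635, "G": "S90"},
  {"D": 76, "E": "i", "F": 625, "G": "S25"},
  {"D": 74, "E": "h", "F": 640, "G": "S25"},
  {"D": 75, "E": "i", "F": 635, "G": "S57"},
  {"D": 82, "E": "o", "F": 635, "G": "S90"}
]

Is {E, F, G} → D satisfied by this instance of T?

(E=h, F=635, G=S25): 1 row → D = 81 ✓
(E=o, F=640, G=S90): 2 rows → D = 77, 77 ✓
(E=o, F=635, G=S90): 3 rows → D = 82, 82, 82 ✓
(E=o, F=640, G=S25): 3 rows → D = 83, 83, 83 ✓
(E=i, F=625, G=S25): 2 rows → D = 76, 76 ✓
(E=h, F=625, G=S57): 1 row → D = 73 ✓
(E=h, F=640, G=S25): 1 row → D = 74 ✓
(E=i, F=635, G=S57): 1 row → D = 75 ✓
Every {E, F, G} value is associated with a single D value, so {E, F, G} → D holds.

Yes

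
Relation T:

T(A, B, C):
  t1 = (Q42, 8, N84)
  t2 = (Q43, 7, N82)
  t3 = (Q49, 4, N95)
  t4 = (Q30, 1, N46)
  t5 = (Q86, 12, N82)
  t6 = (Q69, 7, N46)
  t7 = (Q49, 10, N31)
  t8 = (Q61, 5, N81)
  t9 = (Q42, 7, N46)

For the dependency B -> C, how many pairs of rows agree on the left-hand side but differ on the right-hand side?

2

B=7: violating pairs (2,6), (2,9) — 2 pairs.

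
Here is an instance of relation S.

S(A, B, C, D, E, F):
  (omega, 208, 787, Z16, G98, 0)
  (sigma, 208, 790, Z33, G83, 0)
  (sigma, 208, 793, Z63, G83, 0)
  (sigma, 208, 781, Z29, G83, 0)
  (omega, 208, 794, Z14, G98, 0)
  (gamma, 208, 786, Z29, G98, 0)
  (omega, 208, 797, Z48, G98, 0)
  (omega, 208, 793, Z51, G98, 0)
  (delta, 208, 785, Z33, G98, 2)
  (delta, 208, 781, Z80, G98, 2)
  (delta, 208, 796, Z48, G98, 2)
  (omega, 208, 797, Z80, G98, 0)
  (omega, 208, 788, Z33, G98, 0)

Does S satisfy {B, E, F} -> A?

(B=208, E=G98, F=0): 7 rows → A takes values {omega, gamma} — violation
(B=208, E=G83, F=0): 3 rows → A = sigma, sigma, sigma ✓
(B=208, E=G98, F=2): 3 rows → A = delta, delta, delta ✓
Two rows agree on {B, E, F} but differ on A, so {B, E, F} -> A does not hold.

No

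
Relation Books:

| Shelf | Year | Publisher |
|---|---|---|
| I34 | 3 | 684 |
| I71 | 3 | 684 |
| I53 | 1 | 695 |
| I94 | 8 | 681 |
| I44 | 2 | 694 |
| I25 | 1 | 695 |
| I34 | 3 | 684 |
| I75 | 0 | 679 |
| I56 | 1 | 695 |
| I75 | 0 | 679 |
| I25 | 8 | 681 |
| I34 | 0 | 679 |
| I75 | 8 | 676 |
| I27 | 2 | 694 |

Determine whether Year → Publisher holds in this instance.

Year=3: 3 rows → Publisher = 684, 684, 684 ✓
Year=1: 3 rows → Publisher = 695, 695, 695 ✓
Year=8: 3 rows → Publisher takes values {681, 676} — violation
Year=2: 2 rows → Publisher = 694, 694 ✓
Year=0: 3 rows → Publisher = 679, 679, 679 ✓
Two rows agree on Year but differ on Publisher, so Year → Publisher does not hold.

No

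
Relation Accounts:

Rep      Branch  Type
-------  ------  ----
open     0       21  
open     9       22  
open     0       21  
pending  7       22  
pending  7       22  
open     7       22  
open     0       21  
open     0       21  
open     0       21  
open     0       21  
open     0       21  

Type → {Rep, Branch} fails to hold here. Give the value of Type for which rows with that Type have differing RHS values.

22

Type=21: 7 rows → {Rep,Branch} = (open, 0), (open, 0), (open, 0), (open, 0), (open, 0), (open, 0), (open, 0) ✓
Type=22: 4 rows → {Rep,Branch} takes values {(open, 9), (pending, 7), (open, 7)} — violation
The only Type value with inconsistent RHS is Type=22.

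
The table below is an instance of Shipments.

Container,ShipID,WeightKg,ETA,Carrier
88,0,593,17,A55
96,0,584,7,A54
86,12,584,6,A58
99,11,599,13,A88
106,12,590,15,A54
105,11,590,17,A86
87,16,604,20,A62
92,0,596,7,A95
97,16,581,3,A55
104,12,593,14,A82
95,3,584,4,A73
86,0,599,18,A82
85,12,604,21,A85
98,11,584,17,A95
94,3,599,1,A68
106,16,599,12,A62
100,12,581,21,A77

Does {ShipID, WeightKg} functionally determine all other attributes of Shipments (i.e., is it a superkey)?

Yes

All 17 rows have distinct {ShipID, WeightKg} values, so {ShipID, WeightKg} → (all attributes) holds and {ShipID, WeightKg} is a superkey.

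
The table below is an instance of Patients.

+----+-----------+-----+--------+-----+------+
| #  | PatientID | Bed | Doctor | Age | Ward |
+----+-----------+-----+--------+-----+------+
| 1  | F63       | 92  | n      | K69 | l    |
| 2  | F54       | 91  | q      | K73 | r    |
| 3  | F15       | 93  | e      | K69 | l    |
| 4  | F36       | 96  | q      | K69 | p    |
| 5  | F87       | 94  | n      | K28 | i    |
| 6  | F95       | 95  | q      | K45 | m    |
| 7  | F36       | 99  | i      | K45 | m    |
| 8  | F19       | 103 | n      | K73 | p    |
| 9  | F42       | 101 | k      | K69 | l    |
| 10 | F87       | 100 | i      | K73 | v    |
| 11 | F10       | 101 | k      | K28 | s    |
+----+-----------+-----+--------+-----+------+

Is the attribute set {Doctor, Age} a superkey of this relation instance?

Yes

All 11 rows have distinct {Doctor, Age} values, so {Doctor, Age} → (all attributes) holds and {Doctor, Age} is a superkey.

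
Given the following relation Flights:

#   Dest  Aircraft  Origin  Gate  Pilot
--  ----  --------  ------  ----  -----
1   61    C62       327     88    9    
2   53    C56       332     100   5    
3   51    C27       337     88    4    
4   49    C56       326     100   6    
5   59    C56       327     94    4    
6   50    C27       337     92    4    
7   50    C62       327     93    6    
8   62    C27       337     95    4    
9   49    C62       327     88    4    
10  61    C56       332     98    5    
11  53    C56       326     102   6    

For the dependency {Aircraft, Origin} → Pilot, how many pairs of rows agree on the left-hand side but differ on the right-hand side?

3

(Aircraft=C62, Origin=327): violating pairs (1,7), (1,9), (7,9) — 3 pairs.
(Aircraft=C56, Origin=332): all 2 rows agree on Pilot — 0 pairs.
(Aircraft=C27, Origin=337): all 3 rows agree on Pilot — 0 pairs.
(Aircraft=C56, Origin=326): all 2 rows agree on Pilot — 0 pairs.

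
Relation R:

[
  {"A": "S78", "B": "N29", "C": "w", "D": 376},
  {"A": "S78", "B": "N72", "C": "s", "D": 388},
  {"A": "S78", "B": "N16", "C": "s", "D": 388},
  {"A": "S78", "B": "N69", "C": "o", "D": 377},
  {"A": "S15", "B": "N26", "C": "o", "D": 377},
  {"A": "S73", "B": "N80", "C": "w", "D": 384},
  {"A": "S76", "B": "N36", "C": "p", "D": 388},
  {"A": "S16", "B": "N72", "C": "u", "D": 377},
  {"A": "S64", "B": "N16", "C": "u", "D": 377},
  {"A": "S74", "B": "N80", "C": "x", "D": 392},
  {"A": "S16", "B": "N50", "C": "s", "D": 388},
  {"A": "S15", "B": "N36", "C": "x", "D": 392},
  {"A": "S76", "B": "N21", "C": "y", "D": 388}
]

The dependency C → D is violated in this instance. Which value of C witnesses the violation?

C=w: 2 rows → D takes values {376, 384} — violation
C=s: 3 rows → D = 388, 388, 388 ✓
C=o: 2 rows → D = 377, 377 ✓
C=p: 1 row → D = 388 ✓
C=u: 2 rows → D = 377, 377 ✓
C=x: 2 rows → D = 392, 392 ✓
C=y: 1 row → D = 388 ✓
The only C value with inconsistent D is C=w.

w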